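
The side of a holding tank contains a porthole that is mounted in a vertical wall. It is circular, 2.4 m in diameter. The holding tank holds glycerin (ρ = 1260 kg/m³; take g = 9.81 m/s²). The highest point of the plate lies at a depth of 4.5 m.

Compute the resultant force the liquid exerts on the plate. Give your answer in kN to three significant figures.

F ≈ 319 kN

γ = ρg = 1260 × 9.81 / 1000 = 12.3606 kN/m³.
The centroid is at the centre, 1.2 m below the top of the plate, so the centroid depth is h_c = 4.5 + 1.2 = 5.7 m.
A = π(1.2)² = 4.52389 m².
Resultant F = γ·h_c·A = 12.3606 × 5.7 × 4.52389 = 318.733 kN.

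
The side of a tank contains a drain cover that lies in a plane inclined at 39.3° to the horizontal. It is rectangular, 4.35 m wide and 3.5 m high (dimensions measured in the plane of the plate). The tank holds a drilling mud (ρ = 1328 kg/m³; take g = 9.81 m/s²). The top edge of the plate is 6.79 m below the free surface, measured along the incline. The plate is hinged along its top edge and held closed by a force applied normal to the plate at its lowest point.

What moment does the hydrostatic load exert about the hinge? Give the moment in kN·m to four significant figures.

γ = ρg = 1328 × 9.81 / 1000 = 13.02768 kN/m³.
Let θ = 39.3° be the plate's angle to the horizontal; measure y along the incline from where the plane meets the free surface. Vertical depth h = y·sinθ with sinθ = 0.633381.
The centroid lies 3.5/2 = 1.75 m below the top edge, so y_c = 6.79 + 1.75 = 8.54 m and h_c = 8.54 × 0.633381 = 5.40907 m.
A = 4.35 × 3.5 = 15.225 m².
Resultant F = γ·h_c·A = 13.02768 × 5.40907 × 15.225 = 1072.87 kN.
I_c = b·h³/12 = 4.35 × 3.5³/12 = 15.5422 m⁴.
Centre of pressure: y_p = y_c + I_c/(y_c·A) = 8.54 + 15.5422/(8.54 × 15.225) = 8.54 + 0.119536 = 8.65954 m along the plane.
The resultant acts 1.75 + 0.119536 = 1.86954 m (along the plate) below the hinge at the top edge, so the moment about the hinge is M = F × 1.86954 = 1072.87 × 1.86954 = 2005.77 kN·m.

M ≈ 2006 kN·m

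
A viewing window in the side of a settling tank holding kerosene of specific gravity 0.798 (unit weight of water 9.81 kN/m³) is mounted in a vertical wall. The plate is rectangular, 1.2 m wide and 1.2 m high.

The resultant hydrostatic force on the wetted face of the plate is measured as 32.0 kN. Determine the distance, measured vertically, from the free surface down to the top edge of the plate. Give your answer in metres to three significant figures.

γ = 0.798 × 9.81 = 7.82838 kN/m³.
A = 1.2 × 1.2 = 1.44 m².
From F = γ·h_c·A, the centroid depth is h_c = 32.0/(7.82838 × 1.44) = 2.83867 m.
The centroid lies 1.2/2 = 0.6 m below the top edge, so the top edge sits at h_top = 2.83867 − 0.6 = 2.23867 m below the surface.

d_top ≈ 2.24 m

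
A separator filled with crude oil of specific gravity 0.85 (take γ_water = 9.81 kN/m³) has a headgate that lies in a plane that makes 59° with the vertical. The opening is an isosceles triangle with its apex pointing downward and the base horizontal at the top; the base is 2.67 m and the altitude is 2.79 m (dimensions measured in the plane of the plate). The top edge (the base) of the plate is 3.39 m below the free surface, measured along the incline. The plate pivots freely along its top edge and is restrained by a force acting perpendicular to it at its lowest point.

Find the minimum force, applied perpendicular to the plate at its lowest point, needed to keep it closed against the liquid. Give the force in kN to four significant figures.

P ≈ 25.51 kN

γ = 0.85 × 9.81 = 8.3385 kN/m³.
The plate makes 59° with the vertical, i.e. θ = 90° − 59° = 31° to the horizontal. Measuring y along the incline from the free-surface line, vertical depth h = y·sinθ with sinθ = 0.515038.
With the apex down, the centroid sits h/3 = 2.79/3 = 0.93 m below the base (the top edge), so y_c = 3.39 + 0.93 = 4.32 m and h_c = 4.32 × 0.515038 = 2.22496 m.
A = ½ × 2.67 × 2.79 = 3.72465 m².
Resultant F = γ·h_c·A = 8.3385 × 2.22496 × 3.72465 = 69.1028 kN.
I_c = b·h³/36 = 2.67 × 2.79³/36 = 1.61072 m⁴.
Centre of pressure: y_p = y_c + I_c/(y_c·A) = 4.32 + 1.61072/(4.32 × 3.72465) = 4.32 + 0.100104 = 4.4201 m along the plane.
The resultant acts 0.93 + 0.100104 = 1.0301 m (along the plate) below the hinge at the top edge, so the moment about the hinge is M = F × 1.0301 = 69.1028 × 1.0301 = 71.1828 kN·m.
A normal force at the bottom, 2.79 m from the hinge, must supply this moment: P = 71.1828/2.79 = 25.5135 kN.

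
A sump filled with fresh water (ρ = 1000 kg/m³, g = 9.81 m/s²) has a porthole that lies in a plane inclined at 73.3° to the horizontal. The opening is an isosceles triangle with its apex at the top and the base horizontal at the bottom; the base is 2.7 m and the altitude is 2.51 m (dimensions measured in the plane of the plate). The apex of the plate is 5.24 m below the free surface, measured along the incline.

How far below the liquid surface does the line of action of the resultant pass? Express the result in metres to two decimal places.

γ = ρg = 1000 × 9.81 = 9810 N/m³ = 9.81 kN/m³.
Let θ = 73.3° be the plate's angle to the horizontal; measure y along the incline from where the plane meets the free surface. Vertical depth h = y·sinθ with sinθ = 0.957822.
With the apex up, the centroid sits 2h/3 = 2 × 2.51/3 = 1.67333 m below the apex, so y_c = 5.24 + 1.67333 = 6.91333 m and h_c = 6.91333 × 0.957822 = 6.62174 m.
A = ½ × 2.7 × 2.51 = 3.3885 m².
Resultant F = γ·h_c·A = 9.81 × 6.62174 × 3.3885 = 220.114 kN.
I_c = b·h³/36 = 2.7 × 2.51³/36 = 1.18599 m⁴.
Centre of pressure: y_p = y_c + I_c/(y_c·A) = 6.91333 + 1.18599/(6.91333 × 3.3885) = 6.91333 + 0.0506275 = 6.96396 m along the plane.
Vertically, h_p = y_p·sinθ = 6.96396 × 0.957822 = 6.67023 m.

h_p = 6.67 m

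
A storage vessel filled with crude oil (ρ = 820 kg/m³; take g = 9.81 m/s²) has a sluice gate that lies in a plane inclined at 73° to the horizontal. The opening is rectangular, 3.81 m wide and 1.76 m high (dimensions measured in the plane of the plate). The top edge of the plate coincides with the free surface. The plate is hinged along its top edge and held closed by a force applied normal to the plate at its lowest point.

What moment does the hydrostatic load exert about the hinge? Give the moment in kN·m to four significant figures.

γ = ρg = 820 × 9.81 / 1000 = 8.0442 kN/m³.
Let θ = 73° be the plate's angle to the horizontal; measure y along the incline from where the plane meets the free surface. Vertical depth h = y·sinθ with sinθ = 0.956305.
The centroid lies 1.76/2 = 0.88 m below the top edge, so y_c = 0.88 m and h_c = 0.88 × 0.956305 = 0.841548 m.
A = 3.81 × 1.76 = 6.7056 m².
Resultant F = γ·h_c·A = 8.0442 × 0.841548 × 6.7056 = 45.3941 kN.
I_c = b·h³/12 = 3.81 × 1.76³/12 = 1.73094 m⁴.
Centre of pressure: y_p = y_c + I_c/(y_c·A) = 0.88 + 1.73094/(0.88 × 6.7056) = 0.88 + 0.293334 = 1.17333 m along the plane.
The resultant acts 0.88 + 0.293334 = 1.17333 m (along the plate) below the hinge at the top edge, so the moment about the hinge is M = F × 1.17333 = 45.3941 × 1.17333 = 53.2623 kN·m.

M ≈ 53.26 kN·m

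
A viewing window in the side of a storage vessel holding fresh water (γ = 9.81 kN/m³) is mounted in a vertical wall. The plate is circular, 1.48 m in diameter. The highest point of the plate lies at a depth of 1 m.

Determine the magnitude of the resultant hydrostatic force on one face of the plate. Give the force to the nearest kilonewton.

γ = 9.81 kN/m³.
The centroid is at the centre, 0.74 m below the top of the plate, so the centroid depth is h_c = 1 + 0.74 = 1.74 m.
A = π(0.74)² = 1.72034 m².
Resultant F = γ·h_c·A = 9.81 × 1.74 × 1.72034 = 29.3652 kN.

F ≈ 29 kN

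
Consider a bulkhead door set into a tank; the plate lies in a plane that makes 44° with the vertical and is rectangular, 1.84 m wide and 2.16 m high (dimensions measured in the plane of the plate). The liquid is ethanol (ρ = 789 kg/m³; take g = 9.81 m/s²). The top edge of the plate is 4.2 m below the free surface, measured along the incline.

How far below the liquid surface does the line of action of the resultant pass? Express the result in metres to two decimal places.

γ = ρg = 789 × 9.81 / 1000 = 7.74009 kN/m³.
The plate makes 44° with the vertical, i.e. θ = 90° − 44° = 46° to the horizontal. Measuring y along the incline from the free-surface line, vertical depth h = y·sinθ with sinθ = 0.719340.
The centroid lies 2.16/2 = 1.08 m below the top edge, so y_c = 4.2 + 1.08 = 5.28 m and h_c = 5.28 × 0.719340 = 3.79812 m.
A = 1.84 × 2.16 = 3.9744 m².
Resultant F = γ·h_c·A = 7.74009 × 3.79812 × 3.9744 = 116.839 kN.
I_c = b·h³/12 = 1.84 × 2.16³/12 = 1.54525 m⁴.
Centre of pressure: y_p = y_c + I_c/(y_c·A) = 5.28 + 1.54525/(5.28 × 3.9744) = 5.28 + 0.0736365 = 5.35364 m along the plane.
Vertically, h_p = y_p·sinθ = 5.35364 × 0.719340 = 3.85109 m.

h_p = 3.85 m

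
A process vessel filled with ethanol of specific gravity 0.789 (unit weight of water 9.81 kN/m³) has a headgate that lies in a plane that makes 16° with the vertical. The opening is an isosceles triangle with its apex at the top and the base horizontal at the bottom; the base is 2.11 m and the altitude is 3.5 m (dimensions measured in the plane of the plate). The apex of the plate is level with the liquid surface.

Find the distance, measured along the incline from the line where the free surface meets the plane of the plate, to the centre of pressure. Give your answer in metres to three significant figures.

γ = 0.789 × 9.81 = 7.74009 kN/m³.
The plate makes 16° with the vertical, i.e. θ = 90° − 16° = 74° to the horizontal. Measuring y along the incline from the free-surface line, vertical depth h = y·sinθ with sinθ = 0.961262.
With the apex up, the centroid sits 2h/3 = 2 × 3.5/3 = 2.33333 m below the apex, so y_c = 2.33333 m and h_c = 2.33333 × 0.961262 = 2.24294 m.
A = ½ × 2.11 × 3.5 = 3.6925 m².
Resultant F = γ·h_c·A = 7.74009 × 2.24294 × 3.6925 = 64.1039 kN.
I_c = b·h³/36 = 2.11 × 3.5³/36 = 2.51295 m⁴.
Centre of pressure: y_p = y_c + I_c/(y_c·A) = 2.33333 + 2.51295/(2.33333 × 3.6925) = 2.33333 + 0.291667 = 2.625 m along the plane.

y_p = 2.63 m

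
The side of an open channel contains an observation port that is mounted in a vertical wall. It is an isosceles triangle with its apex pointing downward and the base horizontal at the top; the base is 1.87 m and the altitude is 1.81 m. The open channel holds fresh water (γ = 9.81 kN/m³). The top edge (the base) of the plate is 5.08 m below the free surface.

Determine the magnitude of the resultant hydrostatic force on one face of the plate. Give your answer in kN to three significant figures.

F ≈ 94.4 kN

γ = 9.81 kN/m³.
With the apex down, the centroid sits h/3 = 1.81/3 = 0.603333 m below the base (the top edge), so the centroid depth is h_c = 5.08 + 0.603333 = 5.68333 m.
A = ½ × 1.87 × 1.81 = 1.69235 m².
Resultant F = γ·h_c·A = 9.81 × 5.68333 × 1.69235 = 94.3544 kN.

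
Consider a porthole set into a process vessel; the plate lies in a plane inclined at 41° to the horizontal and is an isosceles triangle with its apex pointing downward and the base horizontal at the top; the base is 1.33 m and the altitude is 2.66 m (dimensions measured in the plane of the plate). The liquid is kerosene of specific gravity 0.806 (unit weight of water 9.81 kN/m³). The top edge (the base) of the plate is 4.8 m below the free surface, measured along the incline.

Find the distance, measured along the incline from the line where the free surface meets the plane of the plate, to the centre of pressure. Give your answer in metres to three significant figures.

y_p = 5.76 m

γ = 0.806 × 9.81 = 7.90686 kN/m³.
Let θ = 41° be the plate's angle to the horizontal; measure y along the incline from where the plane meets the free surface. Vertical depth h = y·sinθ with sinθ = 0.656059.
With the apex down, the centroid sits h/3 = 2.66/3 = 0.886667 m below the base (the top edge), so y_c = 4.8 + 0.886667 = 5.68667 m and h_c = 5.68667 × 0.656059 = 3.73079 m.
A = ½ × 1.33 × 2.66 = 1.7689 m².
Resultant F = γ·h_c·A = 7.90686 × 3.73079 × 1.7689 = 52.1805 kN.
I_c = b·h³/36 = 1.33 × 2.66³/36 = 0.695335 m⁴.
Centre of pressure: y_p = y_c + I_c/(y_c·A) = 5.68667 + 0.695335/(5.68667 × 1.7689) = 5.68667 + 0.0691246 = 5.75579 m along the plane.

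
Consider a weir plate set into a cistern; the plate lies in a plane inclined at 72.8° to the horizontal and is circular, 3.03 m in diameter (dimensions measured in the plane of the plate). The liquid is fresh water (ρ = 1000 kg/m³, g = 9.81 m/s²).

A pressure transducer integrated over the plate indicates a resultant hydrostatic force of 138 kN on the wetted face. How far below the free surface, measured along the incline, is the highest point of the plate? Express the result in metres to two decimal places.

y_top ≈ 0.53 m

γ = ρg = 1000 × 9.81 = 9810 N/m³ = 9.81 kN/m³.
A = π(1.515)² = 7.21066 m².
From F = γ·h_c·A, the centroid depth is h_c = 138/(9.81 × 7.21066) = 1.9509 m.
Let θ = 72.8° be the plate's angle to the horizontal; measure y along the incline from where the plane meets the free surface. Vertical depth h = y·sinθ with sinθ = 0.955278.
Along the incline, y_c = h_c/sinθ = 1.9509/0.955278 = 2.04223 m.
The centroid is at the centre, 1.515 m below the top of the plate, so the highest point sits at y_top = 2.04223 − 1.515 = 0.52723 m along the incline.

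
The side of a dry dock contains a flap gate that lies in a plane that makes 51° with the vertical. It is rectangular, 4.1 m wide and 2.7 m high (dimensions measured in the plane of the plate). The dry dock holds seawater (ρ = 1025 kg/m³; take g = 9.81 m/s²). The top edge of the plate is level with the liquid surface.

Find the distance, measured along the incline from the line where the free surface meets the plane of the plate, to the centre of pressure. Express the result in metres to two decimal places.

y_p = 1.80 m

γ = ρg = 1025 × 9.81 / 1000 = 10.05525 kN/m³.
The plate makes 51° with the vertical, i.e. θ = 90° − 51° = 39° to the horizontal. Measuring y along the incline from the free-surface line, vertical depth h = y·sinθ with sinθ = 0.629320.
The centroid lies 2.7/2 = 1.35 m below the top edge, so y_c = 1.35 m and h_c = 1.35 × 0.629320 = 0.849582 m.
A = 4.1 × 2.7 = 11.07 m².
Resultant F = γ·h_c·A = 10.05525 × 0.849582 × 11.07 = 94.5683 kN.
I_c = b·h³/12 = 4.1 × 2.7³/12 = 6.72503 m⁴.
Centre of pressure: y_p = y_c + I_c/(y_c·A) = 1.35 + 6.72503/(1.35 × 11.07) = 1.35 + 0.45 = 1.8 m along the plane.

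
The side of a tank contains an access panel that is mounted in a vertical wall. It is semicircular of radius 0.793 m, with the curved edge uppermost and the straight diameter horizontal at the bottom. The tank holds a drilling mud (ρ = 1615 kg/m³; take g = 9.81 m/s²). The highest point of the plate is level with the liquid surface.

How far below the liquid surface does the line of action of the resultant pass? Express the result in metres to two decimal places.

γ = ρg = 1615 × 9.81 / 1000 = 15.84315 kN/m³.
The centroid lies 4r/(3π) = 0.33656 m above the diameter, so r − 4r/(3π) = 0.793 − 0.33656 = 0.45644 m below the topmost point, so the centroid depth is h_c = 0.45644 m.
A = πr²/2 = π × 0.793²/2 = 0.987794 m².
Resultant F = γ·h_c·A = 15.84315 × 0.45644 × 0.987794 = 7.14318 kN.
I_c = (π/8 − 8/(9π))·r⁴ = 0.109757 × 0.793⁴ = 0.0434035 m⁴.
Centre of pressure: y_p = y_c + I_c/(y_c·A) = 0.45644 + 0.0434035/(0.45644 × 0.987794) = 0.45644 + 0.0962664 = 0.552706 m along the plane.

h_p = 0.55 m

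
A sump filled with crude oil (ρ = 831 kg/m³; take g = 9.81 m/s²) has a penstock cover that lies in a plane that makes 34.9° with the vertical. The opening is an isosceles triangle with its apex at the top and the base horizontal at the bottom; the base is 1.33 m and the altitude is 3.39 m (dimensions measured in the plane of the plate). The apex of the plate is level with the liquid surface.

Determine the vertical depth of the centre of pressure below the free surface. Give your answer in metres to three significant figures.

γ = ρg = 831 × 9.81 / 1000 = 8.15211 kN/m³.
The plate makes 34.9° with the vertical, i.e. θ = 90° − 34.9° = 55.1° to the horizontal. Measuring y along the incline from the free-surface line, vertical depth h = y·sinθ with sinθ = 0.820152.
With the apex up, the centroid sits 2h/3 = 2 × 3.39/3 = 2.26 m below the apex, so y_c = 2.26 m and h_c = 2.26 × 0.820152 = 1.85354 m.
A = ½ × 1.33 × 3.39 = 2.25435 m².
Resultant F = γ·h_c·A = 8.15211 × 1.85354 × 2.25435 = 34.0638 kN.
I_c = b·h³/36 = 1.33 × 3.39³/36 = 1.43929 m⁴.
Centre of pressure: y_p = y_c + I_c/(y_c·A) = 2.26 + 1.43929/(2.26 × 2.25435) = 2.26 + 0.2825 = 2.5425 m along the plane.
Vertically, h_p = y_p·sinθ = 2.5425 × 0.820152 = 2.08524 m.

h_p = 2.09 m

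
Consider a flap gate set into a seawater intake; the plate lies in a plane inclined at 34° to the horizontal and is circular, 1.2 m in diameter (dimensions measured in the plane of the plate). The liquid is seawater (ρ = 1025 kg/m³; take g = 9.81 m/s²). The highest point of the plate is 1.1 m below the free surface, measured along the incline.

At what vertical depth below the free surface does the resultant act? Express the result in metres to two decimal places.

h_p = 0.98 m

γ = ρg = 1025 × 9.81 / 1000 = 10.05525 kN/m³.
Let θ = 34° be the plate's angle to the horizontal; measure y along the incline from where the plane meets the free surface. Vertical depth h = y·sinθ with sinθ = 0.559193.
The centroid is at the centre, 0.6 m below the top of the plate, so y_c = 1.1 + 0.6 = 1.7 m and h_c = 1.7 × 0.559193 = 0.950628 m.
A = π(0.6)² = 1.13097 m².
Resultant F = γ·h_c·A = 10.05525 × 0.950628 × 1.13097 = 10.8107 kN.
I_c = πr⁴/4 = π × 0.6⁴/4 = 0.101788 m⁴.
Centre of pressure: y_p = y_c + I_c/(y_c·A) = 1.7 + 0.101788/(1.7 × 1.13097) = 1.7 + 0.0529415 = 1.75294 m along the plane.
Vertically, h_p = y_p·sinθ = 1.75294 × 0.559193 = 0.980232 m.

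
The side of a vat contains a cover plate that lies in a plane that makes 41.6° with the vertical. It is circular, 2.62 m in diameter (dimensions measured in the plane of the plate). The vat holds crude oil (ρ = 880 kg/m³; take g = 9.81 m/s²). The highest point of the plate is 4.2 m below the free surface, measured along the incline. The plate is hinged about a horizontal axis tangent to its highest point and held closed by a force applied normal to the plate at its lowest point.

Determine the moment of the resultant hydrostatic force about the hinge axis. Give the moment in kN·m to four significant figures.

γ = ρg = 880 × 9.81 / 1000 = 8.6328 kN/m³.
The plate makes 41.6° with the vertical, i.e. θ = 90° − 41.6° = 48.4° to the horizontal. Measuring y along the incline from the free-surface line, vertical depth h = y·sinθ with sinθ = 0.747798.
The centroid is at the centre, 1.31 m below the top of the plate, so y_c = 4.2 + 1.31 = 5.51 m and h_c = 5.51 × 0.747798 = 4.12037 m.
A = π(1.31)² = 5.39129 m².
Resultant F = γ·h_c·A = 8.6328 × 4.12037 × 5.39129 = 191.77 kN.
I_c = πr⁴/4 = π × 1.31⁴/4 = 2.313 m⁴.
Centre of pressure: y_p = y_c + I_c/(y_c·A) = 5.51 + 2.313/(5.51 × 5.39129) = 5.51 + 0.077863 = 5.58786 m along the plane.
The resultant acts 1.31 + 0.077863 = 1.38786 m (along the plate) below the hinge at the top edge, so the moment about the hinge is M = F × 1.38786 = 191.77 × 1.38786 = 266.15 kN·m.

M ≈ 266.2 kN·m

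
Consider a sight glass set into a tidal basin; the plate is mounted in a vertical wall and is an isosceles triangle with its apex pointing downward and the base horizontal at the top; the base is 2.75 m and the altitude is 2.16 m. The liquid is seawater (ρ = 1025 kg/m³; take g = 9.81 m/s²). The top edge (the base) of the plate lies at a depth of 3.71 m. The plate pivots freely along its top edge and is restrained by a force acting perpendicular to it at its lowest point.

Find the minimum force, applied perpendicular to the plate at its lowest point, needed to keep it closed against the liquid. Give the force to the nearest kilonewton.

P ≈ 48 kN

γ = ρg = 1025 × 9.81 / 1000 = 10.05525 kN/m³.
With the apex down, the centroid sits h/3 = 2.16/3 = 0.72 m below the base (the top edge), so the centroid depth is h_c = 3.71 + 0.72 = 4.43 m.
A = ½ × 2.75 × 2.16 = 2.97 m².
Resultant F = γ·h_c·A = 10.05525 × 4.43 × 2.97 = 132.298 kN.
I_c = b·h³/36 = 2.75 × 2.16³/36 = 0.769824 m⁴.
Centre of pressure: y_p = y_c + I_c/(y_c·A) = 4.43 + 0.769824/(4.43 × 2.97) = 4.43 + 0.0585102 = 4.48851 m along the plane.
The resultant acts 0.72 + 0.0585102 = 0.77851 m (along the plate) below the hinge at the top edge, so the moment about the hinge is M = F × 0.77851 = 132.298 × 0.77851 = 102.995 kN·m.
A normal force at the bottom, 2.16 m from the hinge, must supply this moment: P = 102.995/2.16 = 47.6829 kN.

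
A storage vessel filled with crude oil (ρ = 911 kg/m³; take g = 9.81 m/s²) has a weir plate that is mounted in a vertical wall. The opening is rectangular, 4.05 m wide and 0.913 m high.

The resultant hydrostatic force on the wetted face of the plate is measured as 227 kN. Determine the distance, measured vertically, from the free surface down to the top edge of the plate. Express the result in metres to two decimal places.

d_top ≈ 6.41 m

γ = ρg = 911 × 9.81 / 1000 = 8.93691 kN/m³.
A = 4.05 × 0.913 = 3.69765 m².
From F = γ·h_c·A, the centroid depth is h_c = 227/(8.93691 × 3.69765) = 6.8693 m.
The centroid lies 0.913/2 = 0.4565 m below the top edge, so the top edge sits at h_top = 6.8693 − 0.4565 = 6.4128 m below the surface.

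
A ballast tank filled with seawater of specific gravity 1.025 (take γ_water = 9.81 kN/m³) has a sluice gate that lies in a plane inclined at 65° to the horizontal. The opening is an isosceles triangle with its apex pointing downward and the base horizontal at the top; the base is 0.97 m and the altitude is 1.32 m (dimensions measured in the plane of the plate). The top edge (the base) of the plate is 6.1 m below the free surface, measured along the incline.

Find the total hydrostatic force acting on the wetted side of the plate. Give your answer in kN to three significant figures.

γ = 1.025 × 9.81 = 10.05525 kN/m³.
Let θ = 65° be the plate's angle to the horizontal; measure y along the incline from where the plane meets the free surface. Vertical depth h = y·sinθ with sinθ = 0.906308.
With the apex down, the centroid sits h/3 = 1.32/3 = 0.44 m below the base (the top edge), so y_c = 6.1 + 0.44 = 6.54 m and h_c = 6.54 × 0.906308 = 5.92725 m.
A = ½ × 0.97 × 1.32 = 0.6402 m².
Resultant F = γ·h_c·A = 10.05525 × 5.92725 × 0.6402 = 38.1559 kN.

F ≈ 38.2 kN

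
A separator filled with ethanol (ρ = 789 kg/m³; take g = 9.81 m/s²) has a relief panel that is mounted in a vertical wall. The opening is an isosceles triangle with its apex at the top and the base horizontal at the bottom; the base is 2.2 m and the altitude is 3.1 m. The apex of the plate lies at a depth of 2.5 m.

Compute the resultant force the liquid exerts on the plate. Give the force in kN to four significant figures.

F ≈ 120.5 kN

γ = ρg = 789 × 9.81 / 1000 = 7.74009 kN/m³.
With the apex up, the centroid sits 2h/3 = 2 × 3.1/3 = 2.06667 m below the apex, so the centroid depth is h_c = 2.5 + 2.06667 = 4.56667 m.
A = ½ × 2.2 × 3.1 = 3.41 m².
Resultant F = γ·h_c·A = 7.74009 × 4.56667 × 3.41 = 120.531 kN.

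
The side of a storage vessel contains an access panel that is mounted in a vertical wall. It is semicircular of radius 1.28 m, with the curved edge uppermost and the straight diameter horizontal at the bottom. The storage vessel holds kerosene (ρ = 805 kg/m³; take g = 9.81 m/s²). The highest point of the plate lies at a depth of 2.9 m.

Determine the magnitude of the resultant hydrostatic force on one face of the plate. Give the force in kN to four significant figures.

F ≈ 73.91 kN

γ = ρg = 805 × 9.81 / 1000 = 7.89705 kN/m³.
The centroid lies 4r/(3π) = 0.543249 m above the diameter, so r − 4r/(3π) = 1.28 − 0.543249 = 0.736751 m below the topmost point, so the centroid depth is h_c = 2.9 + 0.736751 = 3.63675 m.
A = πr²/2 = π × 1.28²/2 = 2.57359 m².
Resultant F = γ·h_c·A = 7.89705 × 3.63675 × 2.57359 = 73.9125 kN.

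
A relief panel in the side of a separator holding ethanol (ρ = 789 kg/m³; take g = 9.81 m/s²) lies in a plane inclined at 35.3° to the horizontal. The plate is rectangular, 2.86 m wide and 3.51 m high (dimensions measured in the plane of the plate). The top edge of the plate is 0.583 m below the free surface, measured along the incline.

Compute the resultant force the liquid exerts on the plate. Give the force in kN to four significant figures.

γ = ρg = 789 × 9.81 / 1000 = 7.74009 kN/m³.
Let θ = 35.3° be the plate's angle to the horizontal; measure y along the incline from where the plane meets the free surface. Vertical depth h = y·sinθ with sinθ = 0.577858.
The centroid lies 3.51/2 = 1.755 m below the top edge, so y_c = 0.583 + 1.755 = 2.338 m and h_c = 2.338 × 0.577858 = 1.35103 m.
A = 2.86 × 3.51 = 10.0386 m².
Resultant F = γ·h_c·A = 7.74009 × 1.35103 × 10.0386 = 104.975 kN.

F ≈ 105.0 kN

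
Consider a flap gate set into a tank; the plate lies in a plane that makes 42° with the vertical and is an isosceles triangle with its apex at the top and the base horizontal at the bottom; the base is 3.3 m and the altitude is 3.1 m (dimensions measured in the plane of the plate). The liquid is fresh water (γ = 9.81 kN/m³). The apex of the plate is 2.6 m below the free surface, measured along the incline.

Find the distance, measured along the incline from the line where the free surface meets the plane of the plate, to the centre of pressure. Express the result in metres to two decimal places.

γ = 9.81 kN/m³.
The plate makes 42° with the vertical, i.e. θ = 90° − 42° = 48° to the horizontal. Measuring y along the incline from the free-surface line, vertical depth h = y·sinθ with sinθ = 0.743145.
With the apex up, the centroid sits 2h/3 = 2 × 3.1/3 = 2.06667 m below the apex, so y_c = 2.6 + 2.06667 = 4.66667 m and h_c = 4.66667 × 0.743145 = 3.46801 m.
A = ½ × 3.3 × 3.1 = 5.115 m².
Resultant F = γ·h_c·A = 9.81 × 3.46801 × 5.115 = 174.018 kN.
I_c = b·h³/36 = 3.3 × 3.1³/36 = 2.73084 m⁴.
Centre of pressure: y_p = y_c + I_c/(y_c·A) = 4.66667 + 2.73084/(4.66667 × 5.115) = 4.66667 + 0.114405 = 4.78107 m along the plane.

y_p = 4.78 m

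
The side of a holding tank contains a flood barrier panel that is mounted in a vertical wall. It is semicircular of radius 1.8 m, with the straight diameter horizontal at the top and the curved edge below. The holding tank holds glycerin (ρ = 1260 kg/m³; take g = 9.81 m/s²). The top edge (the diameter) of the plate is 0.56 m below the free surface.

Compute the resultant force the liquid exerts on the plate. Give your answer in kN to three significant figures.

F ≈ 83.3 kN

γ = ρg = 1260 × 9.81 / 1000 = 12.3606 kN/m³.
The centroid of a semicircle lies 4r/(3π) = 0.763944 m from the diameter, here below the top edge, so the centroid depth is h_c = 0.56 + 0.763944 = 1.32394 m.
A = πr²/2 = π × 1.8²/2 = 5.08938 m².
Resultant F = γ·h_c·A = 12.3606 × 1.32394 × 5.08938 = 83.2861 kN.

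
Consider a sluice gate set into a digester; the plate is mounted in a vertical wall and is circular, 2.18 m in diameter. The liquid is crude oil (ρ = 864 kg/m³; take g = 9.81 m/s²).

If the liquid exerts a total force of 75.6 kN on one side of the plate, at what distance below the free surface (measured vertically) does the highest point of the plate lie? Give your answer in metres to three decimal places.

d_top ≈ 1.300 m

γ = ρg = 864 × 9.81 / 1000 = 8.47584 kN/m³.
A = π(1.09)² = 3.73253 m².
From F = γ·h_c·A, the centroid depth is h_c = 75.6/(8.47584 × 3.73253) = 2.38966 m.
The centroid is at the centre, 1.09 m below the top of the plate, so the highest point sits at h_top = 2.38966 − 1.09 = 1.29966 m below the surface.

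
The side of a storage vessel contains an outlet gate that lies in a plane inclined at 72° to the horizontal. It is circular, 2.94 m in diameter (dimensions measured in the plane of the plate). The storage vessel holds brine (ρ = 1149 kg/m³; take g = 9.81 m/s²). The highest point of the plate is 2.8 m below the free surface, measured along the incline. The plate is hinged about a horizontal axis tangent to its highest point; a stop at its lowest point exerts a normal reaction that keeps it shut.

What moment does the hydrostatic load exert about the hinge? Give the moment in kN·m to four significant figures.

M ≈ 496.1 kN·m

γ = ρg = 1149 × 9.81 / 1000 = 11.27169 kN/m³.
Let θ = 72° be the plate's angle to the horizontal; measure y along the incline from where the plane meets the free surface. Vertical depth h = y·sinθ with sinθ = 0.951057.
The centroid is at the centre, 1.47 m below the top of the plate, so y_c = 2.8 + 1.47 = 4.27 m and h_c = 4.27 × 0.951057 = 4.06101 m.
A = π(1.47)² = 6.78867 m².
Resultant F = γ·h_c·A = 11.27169 × 4.06101 × 6.78867 = 310.748 kN.
I_c = πr⁴/4 = π × 1.47⁴/4 = 3.66741 m⁴.
Centre of pressure: y_p = y_c + I_c/(y_c·A) = 4.27 + 3.66741/(4.27 × 6.78867) = 4.27 + 0.126516 = 4.39652 m along the plane.
The resultant acts 1.47 + 0.126516 = 1.59652 m (along the plate) below the hinge at the top edge, so the moment about the hinge is M = F × 1.59652 = 310.748 × 1.59652 = 496.115 kN·m.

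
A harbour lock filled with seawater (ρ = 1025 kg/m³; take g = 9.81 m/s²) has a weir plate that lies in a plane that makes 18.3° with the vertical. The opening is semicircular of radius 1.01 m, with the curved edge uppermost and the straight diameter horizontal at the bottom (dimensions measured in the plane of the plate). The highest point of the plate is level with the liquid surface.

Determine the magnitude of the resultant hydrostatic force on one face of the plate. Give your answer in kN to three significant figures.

F ≈ 8.89 kN

γ = ρg = 1025 × 9.81 / 1000 = 10.05525 kN/m³.
The plate makes 18.3° with the vertical, i.e. θ = 90° − 18.3° = 71.7° to the horizontal. Measuring y along the incline from the free-surface line, vertical depth h = y·sinθ with sinθ = 0.949425.
The centroid lies 4r/(3π) = 0.428657 m above the diameter, so r − 4r/(3π) = 1.01 − 0.428657 = 0.581343 m below the topmost point, so y_c = 0.581343 m and h_c = 0.581343 × 0.949425 = 0.551942 m.
A = πr²/2 = π × 1.01²/2 = 1.60237 m².
Resultant F = γ·h_c·A = 10.05525 × 0.551942 × 1.60237 = 8.89302 kN.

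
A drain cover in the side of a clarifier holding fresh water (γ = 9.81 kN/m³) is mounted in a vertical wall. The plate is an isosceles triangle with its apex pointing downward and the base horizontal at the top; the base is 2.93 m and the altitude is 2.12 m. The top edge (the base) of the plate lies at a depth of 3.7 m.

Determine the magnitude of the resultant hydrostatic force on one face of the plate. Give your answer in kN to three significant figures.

γ = 9.81 kN/m³.
With the apex down, the centroid sits h/3 = 2.12/3 = 0.706667 m below the base (the top edge), so the centroid depth is h_c = 3.7 + 0.706667 = 4.40667 m.
A = ½ × 2.93 × 2.12 = 3.1058 m².
Resultant F = γ·h_c·A = 9.81 × 4.40667 × 3.1058 = 134.262 kN.

F ≈ 134 kN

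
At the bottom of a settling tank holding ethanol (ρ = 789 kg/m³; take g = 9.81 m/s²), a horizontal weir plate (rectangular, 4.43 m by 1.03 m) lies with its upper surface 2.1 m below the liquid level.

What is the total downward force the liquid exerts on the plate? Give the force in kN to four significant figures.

γ = ρg = 789 × 9.81 / 1000 = 7.74009 kN/m³.
The plate is horizontal, so pressure is uniform at p = γ·h = 7.74009 × 2.1 = 16.2542 kN/m².
A = 4.43 × 1.03 = 4.5629 m².
F = p·A = 16.2542 × 4.5629 = 74.1663 kN.

F ≈ 74.17 kN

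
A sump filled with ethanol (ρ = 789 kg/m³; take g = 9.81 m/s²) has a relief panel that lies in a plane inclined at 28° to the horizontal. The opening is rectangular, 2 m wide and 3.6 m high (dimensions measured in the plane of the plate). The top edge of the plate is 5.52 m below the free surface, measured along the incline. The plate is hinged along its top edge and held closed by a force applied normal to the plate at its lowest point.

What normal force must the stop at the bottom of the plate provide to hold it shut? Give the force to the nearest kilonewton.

P ≈ 104 kN

γ = ρg = 789 × 9.81 / 1000 = 7.74009 kN/m³.
Let θ = 28° be the plate's angle to the horizontal; measure y along the incline from where the plane meets the free surface. Vertical depth h = y·sinθ with sinθ = 0.469472.
The centroid lies 3.6/2 = 1.8 m below the top edge, so y_c = 5.52 + 1.8 = 7.32 m and h_c = 7.32 × 0.469472 = 3.43654 m.
A = 2 × 3.6 = 7.2 m².
Resultant F = γ·h_c·A = 7.74009 × 3.43654 × 7.2 = 191.514 kN.
I_c = b·h³/12 = 2 × 3.6³/12 = 7.776 m⁴.
Centre of pressure: y_p = y_c + I_c/(y_c·A) = 7.32 + 7.776/(7.32 × 7.2) = 7.32 + 0.147541 = 7.46754 m along the plane.
The resultant acts 1.8 + 0.147541 = 1.94754 m (along the plate) below the hinge at the top edge, so the moment about the hinge is M = F × 1.94754 = 191.514 × 1.94754 = 372.981 kN·m.
A normal force at the bottom, 3.6 m from the hinge, must supply this moment: P = 372.981/3.6 = 103.606 kN.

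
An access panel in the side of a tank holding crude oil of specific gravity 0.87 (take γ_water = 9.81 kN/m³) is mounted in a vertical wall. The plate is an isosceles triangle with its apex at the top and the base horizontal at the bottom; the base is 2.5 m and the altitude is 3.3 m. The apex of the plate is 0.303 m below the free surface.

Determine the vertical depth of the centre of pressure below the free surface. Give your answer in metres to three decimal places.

h_p = 2.745 m

γ = 0.87 × 9.81 = 8.5347 kN/m³.
With the apex up, the centroid sits 2h/3 = 2 × 3.3/3 = 2.2 m below the apex, so the centroid depth is h_c = 0.303 + 2.2 = 2.503 m.
A = ½ × 2.5 × 3.3 = 4.125 m².
Resultant F = γ·h_c·A = 8.5347 × 2.503 × 4.125 = 88.1197 kN.
I_c = b·h³/36 = 2.5 × 3.3³/36 = 2.49562 m⁴.
Centre of pressure: y_p = y_c + I_c/(y_c·A) = 2.503 + 2.49562/(2.503 × 4.125) = 2.503 + 0.241709 = 2.74471 m along the plane.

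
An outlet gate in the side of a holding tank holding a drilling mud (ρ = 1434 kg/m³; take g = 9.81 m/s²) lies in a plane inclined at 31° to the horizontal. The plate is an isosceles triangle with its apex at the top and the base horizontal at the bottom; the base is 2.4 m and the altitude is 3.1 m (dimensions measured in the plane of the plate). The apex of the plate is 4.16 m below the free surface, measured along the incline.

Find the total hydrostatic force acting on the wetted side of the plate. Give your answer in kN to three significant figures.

γ = ρg = 1434 × 9.81 / 1000 = 14.06754 kN/m³.
Let θ = 31° be the plate's angle to the horizontal; measure y along the incline from where the plane meets the free surface. Vertical depth h = y·sinθ with sinθ = 0.515038.
With the apex up, the centroid sits 2h/3 = 2 × 3.1/3 = 2.06667 m below the apex, so y_c = 4.16 + 2.06667 = 6.22667 m and h_c = 6.22667 × 0.515038 = 3.20697 m.
A = ½ × 2.4 × 3.1 = 3.72 m².
Resultant F = γ·h_c·A = 14.06754 × 3.20697 × 3.72 = 167.825 kN.

F ≈ 168 kN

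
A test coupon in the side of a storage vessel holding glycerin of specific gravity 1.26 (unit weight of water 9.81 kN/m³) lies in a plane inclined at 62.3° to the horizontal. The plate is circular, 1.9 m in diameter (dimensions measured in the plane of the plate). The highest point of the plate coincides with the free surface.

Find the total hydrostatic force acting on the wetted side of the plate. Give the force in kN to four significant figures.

γ = 1.26 × 9.81 = 12.3606 kN/m³.
Let θ = 62.3° be the plate's angle to the horizontal; measure y along the incline from where the plane meets the free surface. Vertical depth h = y·sinθ with sinθ = 0.885394.
The centroid is at the centre, 0.95 m below the top of the plate, so y_c = 0.95 m and h_c = 0.95 × 0.885394 = 0.841124 m.
A = π(0.95)² = 2.83529 m².
Resultant F = γ·h_c·A = 12.3606 × 0.841124 × 2.83529 = 29.4779 kN.

F ≈ 29.48 kN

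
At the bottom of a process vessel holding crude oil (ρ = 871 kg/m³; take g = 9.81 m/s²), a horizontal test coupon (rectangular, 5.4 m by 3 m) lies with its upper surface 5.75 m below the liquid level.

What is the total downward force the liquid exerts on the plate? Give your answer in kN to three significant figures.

γ = ρg = 871 × 9.81 / 1000 = 8.54451 kN/m³.
The plate is horizontal, so pressure is uniform at p = γ·h = 8.54451 × 5.75 = 49.1309 kN/m².
A = 5.4 × 3 = 16.2 m².
F = p·A = 49.1309 × 16.2 = 795.921 kN.

F ≈ 796 kN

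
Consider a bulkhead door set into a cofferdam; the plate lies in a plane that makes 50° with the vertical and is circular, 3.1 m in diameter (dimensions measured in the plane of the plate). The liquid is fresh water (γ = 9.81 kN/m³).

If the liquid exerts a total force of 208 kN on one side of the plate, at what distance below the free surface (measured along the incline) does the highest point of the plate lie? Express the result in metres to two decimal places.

γ = 9.81 kN/m³.
A = π(1.55)² = 7.54768 m².
From F = γ·h_c·A, the centroid depth is h_c = 208/(9.81 × 7.54768) = 2.80919 m.
The plate makes 50° with the vertical, i.e. θ = 90° − 50° = 40° to the horizontal. Measuring y along the incline from the free-surface line, vertical depth h = y·sinθ with sinθ = 0.642788.
Along the incline, y_c = h_c/sinθ = 2.80919/0.642788 = 4.37032 m.
The centroid is at the centre, 1.55 m below the top of the plate, so the highest point sits at y_top = 4.37032 − 1.55 = 2.82032 m along the incline.

y_top ≈ 2.82 m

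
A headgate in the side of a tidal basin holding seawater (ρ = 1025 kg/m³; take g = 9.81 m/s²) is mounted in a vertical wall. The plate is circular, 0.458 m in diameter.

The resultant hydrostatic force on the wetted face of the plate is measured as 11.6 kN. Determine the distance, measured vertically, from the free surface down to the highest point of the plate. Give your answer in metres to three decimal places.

γ = ρg = 1025 × 9.81 / 1000 = 10.05525 kN/m³.
A = π(0.229)² = 0.164748 m².
From F = γ·h_c·A, the centroid depth is h_c = 11.6/(10.05525 × 0.164748) = 7.00237 m.
The centroid is at the centre, 0.229 m below the top of the plate, so the highest point sits at h_top = 7.00237 − 0.229 = 6.77337 m below the surface.

d_top ≈ 6.773 m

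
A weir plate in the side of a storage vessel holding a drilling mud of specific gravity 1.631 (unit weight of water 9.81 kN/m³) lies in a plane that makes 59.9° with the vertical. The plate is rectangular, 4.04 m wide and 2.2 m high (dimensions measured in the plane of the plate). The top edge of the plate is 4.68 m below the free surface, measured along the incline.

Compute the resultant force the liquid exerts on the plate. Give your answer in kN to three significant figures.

F ≈ 412 kN

γ = 1.631 × 9.81 = 16.00011 kN/m³.
The plate makes 59.9° with the vertical, i.e. θ = 90° − 59.9° = 30.1° to the horizontal. Measuring y along the incline from the free-surface line, vertical depth h = y·sinθ with sinθ = 0.501511.
The centroid lies 2.2/2 = 1.1 m below the top edge, so y_c = 4.68 + 1.1 = 5.78 m and h_c = 5.78 × 0.501511 = 2.89873 m.
A = 4.04 × 2.2 = 8.888 m².
Resultant F = γ·h_c·A = 16.00011 × 2.89873 × 8.888 = 412.225 kN.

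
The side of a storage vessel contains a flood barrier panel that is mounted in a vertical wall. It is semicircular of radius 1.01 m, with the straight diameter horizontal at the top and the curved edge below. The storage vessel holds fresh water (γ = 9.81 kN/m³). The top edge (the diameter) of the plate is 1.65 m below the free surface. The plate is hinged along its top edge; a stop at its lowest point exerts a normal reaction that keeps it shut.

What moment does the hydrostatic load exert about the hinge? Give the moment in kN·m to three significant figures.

γ = 9.81 kN/m³.
The centroid of a semicircle lies 4r/(3π) = 0.428657 m from the diameter, here below the top edge, so the centroid depth is h_c = 1.65 + 0.428657 = 2.07866 m.
A = πr²/2 = π × 1.01²/2 = 1.60237 m².
Resultant F = γ·h_c·A = 9.81 × 2.07866 × 1.60237 = 32.675 kN.
I_c = (π/8 − 8/(9π))·r⁴ = 0.109757 × 1.01⁴ = 0.114214 m⁴.
Centre of pressure: y_p = y_c + I_c/(y_c·A) = 2.07866 + 0.114214/(2.07866 × 1.60237) = 2.07866 + 0.0342904 = 2.11295 m along the plane.
The resultant acts 0.428657 + 0.0342904 = 0.462947 m (along the plate) below the hinge at the top edge, so the moment about the hinge is M = F × 0.462947 = 32.675 × 0.462947 = 15.1268 kN·m.

M ≈ 15.1 kN·m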